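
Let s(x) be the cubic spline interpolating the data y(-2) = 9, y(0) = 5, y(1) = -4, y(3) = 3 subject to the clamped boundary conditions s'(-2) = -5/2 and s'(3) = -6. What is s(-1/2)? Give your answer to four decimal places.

7.7637

Write σ_i for s''(x_i). With h_i = 2, 1, 2 and divided differences Δ_i = -2, -9, 7/2, the continuity of s' gives the tridiagonal system
  2·σ_0 + 6·σ_1 + 1·σ_2 = 6(Δ_1 - Δ_0) = -42
  1·σ_1 + 6·σ_2 + 2·σ_3 = 6(Δ_2 - Δ_1) = 75
Clamped end conditions give two more equations: 2h_0·σ_0 + h_0·σ_1 = 6(Δ_0 - s'(-2)) = 3 and h_2·σ_2 + 2h_2·σ_3 = 6(s'(3) - Δ_2) = -57.
Solving: σ_0 = 119/16, σ_1 = -107/8, σ_2 = 187/8, σ_3 = -415/16.
On [-2, 0], s(x) = 9 - 5/2·(x + 2) + 119/32·(x + 2)² - 111/64·(x + 2)³.
With (x + 2) = 3/2: s(-1/2) = 3975/512.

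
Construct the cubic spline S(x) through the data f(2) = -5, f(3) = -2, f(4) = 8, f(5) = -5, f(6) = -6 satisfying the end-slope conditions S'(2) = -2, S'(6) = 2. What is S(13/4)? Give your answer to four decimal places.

1.1973

With m_i denoting the second derivative at x_i, h_i = 1, 1, 1, 1, and Δ_i = (y_(i+1) − y_i)/h_i = 3, 10, -13, -1:
  1·m_0 + 4·m_1 + 1·m_2 = 6(Δ_1 - Δ_0) = 42
  1·m_1 + 4·m_2 + 1·m_3 = 6(Δ_2 - Δ_1) = -138
  1·m_2 + 4·m_3 + 1·m_4 = 6(Δ_3 - Δ_2) = 72
Clamped end conditions give two more equations: 2h_0·m_0 + h_0·m_1 = 6(Δ_0 - S'(2)) = 30 and h_3·m_3 + 2h_3·m_4 = 6(S'(6) - Δ_3) = 18.
Solving: m_0 = 121/28, m_1 = 299/14, m_2 = -191/4, m_3 = 443/14, m_4 = -191/28.
On [3, 4], S(x) = -2 + 607/56·(x - 3) + 299/28·(x - 3)² - 645/56·(x - 3)³.
With (x - 3) = 1/4: S(13/4) = 613/512.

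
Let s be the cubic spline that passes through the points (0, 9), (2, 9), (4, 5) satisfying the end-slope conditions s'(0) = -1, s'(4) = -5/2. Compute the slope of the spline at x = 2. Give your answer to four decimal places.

Write M_i for s''(x_i). With h_i = 2, 2 and divided differences Δ_i = 0, -2, the continuity of s' gives the tridiagonal system
  2·M_0 + 8·M_1 + 2·M_2 = 6(Δ_1 - Δ_0) = -12
Clamped end conditions give two more equations: 2h_0·M_0 + h_0·M_1 = 6(Δ_0 - s'(0)) = 6 and h_1·M_1 + 2h_1·M_2 = 6(s'(4) - Δ_1) = -3.
Solving the tridiagonal system: M_0 = 21/8, M_1 = -9/4, M_2 = 3/8.
On [2, 4], s'(x) = b_1 + 2c_1·(x - 2) + 3d_1·(x - 2)² with b_1 = Δ_1 - h_1(2M_1 + M_2)/6 = -5/8, c_1 = M_1/2 = -9/8, d_1 = (M_2 - M_1)/(6h_1) = 7/32. So s'(2) = -5/8.

-0.6250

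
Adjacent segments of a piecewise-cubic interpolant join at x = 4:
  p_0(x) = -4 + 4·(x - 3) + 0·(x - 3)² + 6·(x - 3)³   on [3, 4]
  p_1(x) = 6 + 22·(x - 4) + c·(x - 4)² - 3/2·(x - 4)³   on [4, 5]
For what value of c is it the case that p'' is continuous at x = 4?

18

p_0''(x) = 0 + 36·(x - 3), so p_0''(4) = 36. On the right, p_1''(4) = 2c, so c = 18.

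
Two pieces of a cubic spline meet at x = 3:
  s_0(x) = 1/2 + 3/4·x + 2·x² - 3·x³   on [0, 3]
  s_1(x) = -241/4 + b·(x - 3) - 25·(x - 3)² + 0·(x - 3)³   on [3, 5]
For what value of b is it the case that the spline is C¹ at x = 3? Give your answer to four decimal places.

-68.2500

s_0'(x) = 3/4 + 4·x - 9·x², so s_0'(3) = -273/4. On the right, s_1'(3) = b, so b = -273/4.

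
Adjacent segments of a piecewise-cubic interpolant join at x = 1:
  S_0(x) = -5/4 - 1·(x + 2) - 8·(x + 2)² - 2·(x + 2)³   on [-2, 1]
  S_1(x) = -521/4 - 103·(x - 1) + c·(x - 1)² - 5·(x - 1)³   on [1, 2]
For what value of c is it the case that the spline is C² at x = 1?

-26

S_0''(x) = -16 - 12·(x + 2), so S_0''(1) = -52. On the right, S_1''(1) = 2c, so c = -26.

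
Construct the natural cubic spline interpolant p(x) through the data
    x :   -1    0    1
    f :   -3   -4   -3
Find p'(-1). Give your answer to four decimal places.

-1.5000

Put σ_i = p'' at the i-th knot. Here h = (1, 1) and Δ = (-1, 1), so the interior equations h_(i-1)·σ_(i-1) + 2(h_(i-1)+h_i)·σ_i + h_i·σ_(i+1) = 6(Δ_i − Δ_(i-1)) read
  1·σ_0 + 4·σ_1 + 1·σ_2 = 6(Δ_1 - Δ_0) = 12
Natural end conditions: σ_0 = σ_2 = 0.
Solving the tridiagonal system: σ_0 = 0, σ_1 = 3, σ_2 = 0.
On [-1, 0], p'(x) = b_0 + 2c_0·(x + 1) + 3d_0·(x + 1)² with b_0 = Δ_0 - h_0(2σ_0 + σ_1)/6 = -3/2, c_0 = σ_0/2 = 0, d_0 = (σ_1 - σ_0)/(6h_0) = 1/2. So p'(-1) = -3/2.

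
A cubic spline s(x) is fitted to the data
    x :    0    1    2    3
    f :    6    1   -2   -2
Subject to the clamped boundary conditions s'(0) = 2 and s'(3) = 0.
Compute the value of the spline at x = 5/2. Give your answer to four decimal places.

With m_i denoting the second derivative at x_i, h_i = 1, 1, 1, and Δ_i = (y_(i+1) − y_i)/h_i = -5, -3, 0:
  1·m_0 + 4·m_1 + 1·m_2 = 6(Δ_1 - Δ_0) = 12
  1·m_1 + 4·m_2 + 1·m_3 = 6(Δ_2 - Δ_1) = 18
Clamped end conditions give two more equations: 2h_0·m_0 + h_0·m_1 = 6(Δ_0 - s'(0)) = -42 and h_2·m_2 + 2h_2·m_3 = 6(s'(3) - Δ_2) = 0.
Solving the tridiagonal system: m_0 = -76/3, m_1 = 26/3, m_2 = 8/3, m_3 = -4/3.
On [2, 3], s(x) = -2 - 2/3·(x - 2) + 4/3·(x - 2)² - 2/3·(x - 2)³.
With (x - 2) = 1/2: s(5/2) = -25/12.

-2.0833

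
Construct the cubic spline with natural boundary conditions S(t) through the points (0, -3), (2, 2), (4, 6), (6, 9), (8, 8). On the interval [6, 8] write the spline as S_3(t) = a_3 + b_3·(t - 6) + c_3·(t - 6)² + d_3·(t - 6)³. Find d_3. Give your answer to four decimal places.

0.1272

With σ_i denoting the second derivative at x_i, h_i = 2, 2, 2, 2, and Δ_i = (y_(i+1) − y_i)/h_i = 5/2, 2, 3/2, -1/2:
  2·σ_0 + 8·σ_1 + 2·σ_2 = 6(Δ_1 - Δ_0) = -3
  2·σ_1 + 8·σ_2 + 2·σ_3 = 6(Δ_2 - Δ_1) = -3
  2·σ_2 + 8·σ_3 + 2·σ_4 = 6(Δ_3 - Δ_2) = -12
Natural end conditions: σ_0 = σ_4 = 0.
Forward elimination and back-substitution give σ_0 = 0, σ_1 = -45/112, σ_2 = 3/28, σ_3 = -171/112, σ_4 = 0.
On [6, 8], with S_3(t) = a_3 + b_3·(t - 6) + c_3·(t - 6)² + d_3·(t - 6)³: c_3 = σ_3/2 = -171/224, d_3 = (σ_4 - σ_3)/(6h_3) = 57/448, b_3 = Δ_3 - h_3(2σ_3 + σ_4)/6 = 29/56.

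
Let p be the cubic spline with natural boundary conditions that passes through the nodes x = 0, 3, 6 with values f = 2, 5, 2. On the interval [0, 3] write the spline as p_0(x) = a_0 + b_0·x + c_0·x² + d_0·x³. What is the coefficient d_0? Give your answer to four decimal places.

-0.0556

Write M_i for p''(x_i). With h_i = 3, 3 and divided differences Δ_i = 1, -1, the continuity of p' gives the tridiagonal system
  3·M_0 + 12·M_1 + 3·M_2 = 6(Δ_1 - Δ_0) = -12
Natural end conditions: M_0 = M_2 = 0.
Forward elimination and back-substitution give M_0 = 0, M_1 = -1, M_2 = 0.
On [0, 3], with p_0(x) = a_0 + b_0·x + c_0·x² + d_0·x³: c_0 = M_0/2 = 0, d_0 = (M_1 - M_0)/(6h_0) = -1/18, b_0 = Δ_0 - h_0(2M_0 + M_1)/6 = 3/2.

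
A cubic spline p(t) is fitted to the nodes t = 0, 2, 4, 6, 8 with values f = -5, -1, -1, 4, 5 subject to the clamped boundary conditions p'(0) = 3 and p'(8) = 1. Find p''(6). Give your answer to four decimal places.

-2.8214

Let σ_i = p''(x_i). Step sizes h_i = 2, 2, 2, 2; slopes of the chords Δ_i = (y_(i+1) - y_i)/h_i = 2, 0, 5/2, 1/2.
  2·σ_0 + 8·σ_1 + 2·σ_2 = 6(Δ_1 - Δ_0) = -12
  2·σ_1 + 8·σ_2 + 2·σ_3 = 6(Δ_2 - Δ_1) = 15
  2·σ_2 + 8·σ_3 + 2·σ_4 = 6(Δ_3 - Δ_2) = -12
Clamped end conditions give two more equations: 2h_0·σ_0 + h_0·σ_1 = 6(Δ_0 - p'(0)) = -6 and h_3·σ_3 + 2h_3·σ_4 = 6(p'(8) - Δ_3) = 3.
Solving the tridiagonal system: σ_0 = -23/56, σ_1 = -61/28, σ_2 = 25/8, σ_3 = -79/28, σ_4 = 121/56.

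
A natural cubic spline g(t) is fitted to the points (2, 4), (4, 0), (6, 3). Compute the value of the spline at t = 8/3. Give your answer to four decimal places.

2.1481

With M_i denoting the second derivative at x_i, h_i = 2, 2, and Δ_i = (y_(i+1) − y_i)/h_i = -2, 3/2:
  2·M_0 + 8·M_1 + 2·M_2 = 6(Δ_1 - Δ_0) = 21
Natural end conditions: M_0 = M_2 = 0.
Solving: M_0 = 0, M_1 = 21/8, M_2 = 0.
On [2, 4], g(t) = 4 - 23/8·(t - 2) + 0·(t - 2)² + 7/32·(t - 2)³.
With (t - 2) = 2/3: g(8/3) = 58/27.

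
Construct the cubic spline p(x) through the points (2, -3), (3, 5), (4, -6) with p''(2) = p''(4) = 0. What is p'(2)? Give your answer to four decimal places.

Write M_i for p''(x_i). With h_i = 1, 1 and divided differences Δ_i = 8, -11, the continuity of p' gives the tridiagonal system
  1·M_0 + 4·M_1 + 1·M_2 = 6(Δ_1 - Δ_0) = -114
Natural end conditions: M_0 = M_2 = 0.
Solving: M_0 = 0, M_1 = -57/2, M_2 = 0.
On [2, 3], p'(x) = b_0 + 2c_0·(x - 2) + 3d_0·(x - 2)² with b_0 = Δ_0 - h_0(2M_0 + M_1)/6 = 51/4, c_0 = M_0/2 = 0, d_0 = (M_1 - M_0)/(6h_0) = -19/4. So p'(2) = 51/4.

12.7500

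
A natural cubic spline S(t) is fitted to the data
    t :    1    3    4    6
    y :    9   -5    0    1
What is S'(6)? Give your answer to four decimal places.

Let M_i = S''(x_i). Step sizes h_i = 2, 1, 2; slopes of the chords Δ_i = (y_(i+1) - y_i)/h_i = -7, 5, 1/2.
  2·M_0 + 6·M_1 + 1·M_2 = 6(Δ_1 - Δ_0) = 72
  1·M_1 + 6·M_2 + 2·M_3 = 6(Δ_2 - Δ_1) = -27
Natural end conditions: M_0 = M_3 = 0.
Solving: M_0 = 0, M_1 = 459/35, M_2 = -234/35, M_3 = 0.
On [4, 6], S'(t) = b_2 + 2c_2·(t - 4) + 3d_2·(t - 4)² with b_2 = Δ_2 - h_2(2M_2 + M_3)/6 = 347/70, c_2 = M_2/2 = -117/35, d_2 = (M_3 - M_2)/(6h_2) = 39/70. So S'(6) = -121/70.

-1.7286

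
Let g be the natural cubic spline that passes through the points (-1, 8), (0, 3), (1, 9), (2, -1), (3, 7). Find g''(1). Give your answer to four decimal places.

-39.8571

Write m_i for g''(x_i). With h_i = 1, 1, 1, 1 and divided differences Δ_i = -5, 6, -10, 8, the continuity of g' gives the tridiagonal system
  1·m_0 + 4·m_1 + 1·m_2 = 6(Δ_1 - Δ_0) = 66
  1·m_1 + 4·m_2 + 1·m_3 = 6(Δ_2 - Δ_1) = -96
  1·m_2 + 4·m_3 + 1·m_4 = 6(Δ_3 - Δ_2) = 108
Natural end conditions: m_0 = m_4 = 0.
Solving the tridiagonal system: m_0 = 0, m_1 = 741/28, m_2 = -279/7, m_3 = 1035/28, m_4 = 0.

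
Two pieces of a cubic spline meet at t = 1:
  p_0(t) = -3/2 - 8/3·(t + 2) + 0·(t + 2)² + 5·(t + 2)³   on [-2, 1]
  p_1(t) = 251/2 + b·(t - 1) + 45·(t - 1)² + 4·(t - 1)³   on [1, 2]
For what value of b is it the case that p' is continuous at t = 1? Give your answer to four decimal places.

132.3333

p_0'(t) = -8/3 + 0·(t + 2) + 15·(t + 2)², so p_0'(1) = 397/3. On the right, p_1'(1) = b, so b = 397/3.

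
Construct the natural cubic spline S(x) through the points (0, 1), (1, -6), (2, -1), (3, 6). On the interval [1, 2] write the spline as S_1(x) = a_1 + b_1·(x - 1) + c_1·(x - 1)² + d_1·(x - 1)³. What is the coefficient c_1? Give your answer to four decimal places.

Write m_i for S''(x_i). With h_i = 1, 1, 1 and divided differences Δ_i = -7, 5, 7, the continuity of S' gives the tridiagonal system
  1·m_0 + 4·m_1 + 1·m_2 = 6(Δ_1 - Δ_0) = 72
  1·m_1 + 4·m_2 + 1·m_3 = 6(Δ_2 - Δ_1) = 12
Natural end conditions: m_0 = m_3 = 0.
Hence m_0 = 0, m_1 = 92/5, m_2 = -8/5, m_3 = 0.
On [1, 2], with S_1(x) = a_1 + b_1·(x - 1) + c_1·(x - 1)² + d_1·(x - 1)³: c_1 = m_1/2 = 46/5, d_1 = (m_2 - m_1)/(6h_1) = -10/3, b_1 = Δ_1 - h_1(2m_1 + m_2)/6 = -13/15.

9.2000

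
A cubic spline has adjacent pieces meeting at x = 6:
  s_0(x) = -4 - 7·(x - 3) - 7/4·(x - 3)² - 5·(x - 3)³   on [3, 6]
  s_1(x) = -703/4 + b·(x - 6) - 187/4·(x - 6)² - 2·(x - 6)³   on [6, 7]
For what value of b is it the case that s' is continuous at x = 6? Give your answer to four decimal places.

-152.5000

s_0'(x) = -7 - 7/2·(x - 3) - 15·(x - 3)², so s_0'(6) = -305/2. On the right, s_1'(6) = b, so b = -305/2.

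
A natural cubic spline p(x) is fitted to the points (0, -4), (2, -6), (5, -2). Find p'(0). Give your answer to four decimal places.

With M_i denoting the second derivative at x_i, h_i = 2, 3, and Δ_i = (y_(i+1) − y_i)/h_i = -1, 4/3:
  2·M_0 + 10·M_1 + 3·M_2 = 6(Δ_1 - Δ_0) = 14
Natural end conditions: M_0 = M_2 = 0.
Forward elimination and back-substitution give M_0 = 0, M_1 = 7/5, M_2 = 0.
On [0, 2], p'(x) = b_0 + 2c_0·x + 3d_0·x² with b_0 = Δ_0 - h_0(2M_0 + M_1)/6 = -22/15, c_0 = M_0/2 = 0, d_0 = (M_1 - M_0)/(6h_0) = 7/60. So p'(0) = -22/15.

-1.4667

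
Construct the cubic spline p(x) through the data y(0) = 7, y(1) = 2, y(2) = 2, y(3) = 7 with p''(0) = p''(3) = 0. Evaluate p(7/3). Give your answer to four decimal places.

3.2963

Write M_i for p''(x_i). With h_i = 1, 1, 1 and divided differences Δ_i = -5, 0, 5, the continuity of p' gives the tridiagonal system
  1·M_0 + 4·M_1 + 1·M_2 = 6(Δ_1 - Δ_0) = 30
  1·M_1 + 4·M_2 + 1·M_3 = 6(Δ_2 - Δ_1) = 30
Natural end conditions: M_0 = M_3 = 0.
Forward elimination and back-substitution give M_0 = 0, M_1 = 6, M_2 = 6, M_3 = 0.
On [2, 3], p(x) = 2 + 3·(x - 2) + 3·(x - 2)² - 1·(x - 2)³.
With (x - 2) = 1/3: p(7/3) = 89/27.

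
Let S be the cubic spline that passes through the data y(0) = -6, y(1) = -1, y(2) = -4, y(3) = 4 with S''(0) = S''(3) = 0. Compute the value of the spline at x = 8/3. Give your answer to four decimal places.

0.3062

With σ_i denoting the second derivative at x_i, h_i = 1, 1, 1, and Δ_i = (y_(i+1) − y_i)/h_i = 5, -3, 8:
  1·σ_0 + 4·σ_1 + 1·σ_2 = 6(Δ_1 - Δ_0) = -48
  1·σ_1 + 4·σ_2 + 1·σ_3 = 6(Δ_2 - Δ_1) = 66
Natural end conditions: σ_0 = σ_3 = 0.
Solving: σ_0 = 0, σ_1 = -86/5, σ_2 = 104/5, σ_3 = 0.
On [2, 3], S(x) = -4 + 16/15·(x - 2) + 52/5·(x - 2)² - 52/15·(x - 2)³.
With (x - 2) = 2/3: S(8/3) = 124/405.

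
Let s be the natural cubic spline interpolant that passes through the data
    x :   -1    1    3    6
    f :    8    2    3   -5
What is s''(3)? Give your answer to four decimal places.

-2.5526

Let m_i = s''(x_i). Step sizes h_i = 2, 2, 3; slopes of the chords Δ_i = (y_(i+1) - y_i)/h_i = -3, 1/2, -8/3.
  2·m_0 + 8·m_1 + 2·m_2 = 6(Δ_1 - Δ_0) = 21
  2·m_1 + 10·m_2 + 3·m_3 = 6(Δ_2 - Δ_1) = -19
Natural end conditions: m_0 = m_3 = 0.
Solving: m_0 = 0, m_1 = 62/19, m_2 = -97/38, m_3 = 0.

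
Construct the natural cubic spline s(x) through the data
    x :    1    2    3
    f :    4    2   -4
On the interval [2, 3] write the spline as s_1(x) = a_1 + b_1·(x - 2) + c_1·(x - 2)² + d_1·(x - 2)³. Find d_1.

Put m_i = s'' at the i-th knot. Here h = (1, 1) and Δ = (-2, -6), so the interior equations h_(i-1)·m_(i-1) + 2(h_(i-1)+h_i)·m_i + h_i·m_(i+1) = 6(Δ_i − Δ_(i-1)) read
  1·m_0 + 4·m_1 + 1·m_2 = 6(Δ_1 - Δ_0) = -24
Natural end conditions: m_0 = m_2 = 0.
Solving: m_0 = 0, m_1 = -6, m_2 = 0.
On [2, 3], with s_1(x) = a_1 + b_1·(x - 2) + c_1·(x - 2)² + d_1·(x - 2)³: c_1 = m_1/2 = -3, d_1 = (m_2 - m_1)/(6h_1) = 1, b_1 = Δ_1 - h_1(2m_1 + m_2)/6 = -4.

1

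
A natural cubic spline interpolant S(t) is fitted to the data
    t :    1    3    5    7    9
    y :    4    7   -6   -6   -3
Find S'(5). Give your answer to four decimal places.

With σ_i denoting the second derivative at x_i, h_i = 2, 2, 2, 2, and Δ_i = (y_(i+1) − y_i)/h_i = 3/2, -13/2, 0, 3/2:
  2·σ_0 + 8·σ_1 + 2·σ_2 = 6(Δ_1 - Δ_0) = -48
  2·σ_1 + 8·σ_2 + 2·σ_3 = 6(Δ_2 - Δ_1) = 39
  2·σ_2 + 8·σ_3 + 2·σ_4 = 6(Δ_3 - Δ_2) = 9
Natural end conditions: σ_0 = σ_4 = 0.
Forward elimination and back-substitution give σ_0 = 0, σ_1 = -867/112, σ_2 = 195/28, σ_3 = -69/112, σ_4 = 0.
On [5, 7], S'(t) = b_2 + 2c_2·(t - 5) + 3d_2·(t - 5)² with b_2 = Δ_2 - h_2(2σ_2 + σ_3)/6 = -71/16, c_2 = σ_2/2 = 195/56, d_2 = (σ_3 - σ_2)/(6h_2) = -283/448. So S'(5) = -71/16.

-4.4375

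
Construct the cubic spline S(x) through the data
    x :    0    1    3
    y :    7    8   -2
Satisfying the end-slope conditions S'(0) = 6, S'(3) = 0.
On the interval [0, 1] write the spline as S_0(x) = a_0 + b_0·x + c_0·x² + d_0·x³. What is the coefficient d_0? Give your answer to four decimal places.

With σ_i denoting the second derivative at x_i, h_i = 1, 2, and Δ_i = (y_(i+1) − y_i)/h_i = 1, -5:
  1·σ_0 + 6·σ_1 + 2·σ_2 = 6(Δ_1 - Δ_0) = -36
Clamped end conditions give two more equations: 2h_0·σ_0 + h_0·σ_1 = 6(Δ_0 - S'(0)) = -30 and h_1·σ_1 + 2h_1·σ_2 = 6(S'(3) - Δ_1) = 30.
Solving the tridiagonal system: σ_0 = -11, σ_1 = -8, σ_2 = 23/2.
On [0, 1], with S_0(x) = a_0 + b_0·x + c_0·x² + d_0·x³: c_0 = σ_0/2 = -11/2, d_0 = (σ_1 - σ_0)/(6h_0) = 1/2, b_0 = Δ_0 - h_0(2σ_0 + σ_1)/6 = 6.

0.5000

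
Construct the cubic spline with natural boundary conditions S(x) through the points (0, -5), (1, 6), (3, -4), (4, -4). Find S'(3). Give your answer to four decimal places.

-3.8750

Write M_i for S''(x_i). With h_i = 1, 2, 1 and divided differences Δ_i = 11, -5, 0, the continuity of S' gives the tridiagonal system
  1·M_0 + 6·M_1 + 2·M_2 = 6(Δ_1 - Δ_0) = -96
  2·M_1 + 6·M_2 + 1·M_3 = 6(Δ_2 - Δ_1) = 30
Natural end conditions: M_0 = M_3 = 0.
Hence M_0 = 0, M_1 = -159/8, M_2 = 93/8, M_3 = 0.
On [3, 4], S'(x) = b_2 + 2c_2·(x - 3) + 3d_2·(x - 3)² with b_2 = Δ_2 - h_2(2M_2 + M_3)/6 = -31/8, c_2 = M_2/2 = 93/16, d_2 = (M_3 - M_2)/(6h_2) = -31/16. So S'(3) = -31/8.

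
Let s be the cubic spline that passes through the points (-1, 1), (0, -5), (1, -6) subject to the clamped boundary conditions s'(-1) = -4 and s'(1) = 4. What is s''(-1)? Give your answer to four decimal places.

Put σ_i = s'' at the i-th knot. Here h = (1, 1) and Δ = (-6, -1), so the interior equations h_(i-1)·σ_(i-1) + 2(h_(i-1)+h_i)·σ_i + h_i·σ_(i+1) = 6(Δ_i − Δ_(i-1)) read
  1·σ_0 + 4·σ_1 + 1·σ_2 = 6(Δ_1 - Δ_0) = 30
Clamped end conditions give two more equations: 2h_0·σ_0 + h_0·σ_1 = 6(Δ_0 - s'(-1)) = -12 and h_1·σ_1 + 2h_1·σ_2 = 6(s'(1) - Δ_1) = 30.
Solving: σ_0 = -19/2, σ_1 = 7, σ_2 = 23/2.

-9.5000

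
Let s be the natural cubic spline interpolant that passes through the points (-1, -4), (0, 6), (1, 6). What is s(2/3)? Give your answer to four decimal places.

With σ_i denoting the second derivative at x_i, h_i = 1, 1, and Δ_i = (y_(i+1) − y_i)/h_i = 10, 0:
  1·σ_0 + 4·σ_1 + 1·σ_2 = 6(Δ_1 - Δ_0) = -60
Natural end conditions: σ_0 = σ_2 = 0.
Hence σ_0 = 0, σ_1 = -15, σ_2 = 0.
On [0, 1], s(t) = 6 + 5·t - 15/2·t² + 5/2·t³.
With t = 2/3: s(2/3) = 182/27.

6.7407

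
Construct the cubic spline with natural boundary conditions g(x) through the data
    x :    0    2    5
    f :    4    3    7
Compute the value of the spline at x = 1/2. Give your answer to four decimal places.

3.5781

Let M_i = g''(x_i). Step sizes h_i = 2, 3; slopes of the chords Δ_i = (y_(i+1) - y_i)/h_i = -1/2, 4/3.
  2·M_0 + 10·M_1 + 3·M_2 = 6(Δ_1 - Δ_0) = 11
Natural end conditions: M_0 = M_2 = 0.
Forward elimination and back-substitution give M_0 = 0, M_1 = 11/10, M_2 = 0.
On [0, 2], g(x) = 4 - 13/15·x + 0·x² + 11/120·x³.
With x = 1/2: g(1/2) = 229/64.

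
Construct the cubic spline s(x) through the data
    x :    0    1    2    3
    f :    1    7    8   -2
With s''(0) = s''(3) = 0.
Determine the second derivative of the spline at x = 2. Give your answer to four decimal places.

-15.6000

Put m_i = s'' at the i-th knot. Here h = (1, 1, 1) and Δ = (6, 1, -10), so the interior equations h_(i-1)·m_(i-1) + 2(h_(i-1)+h_i)·m_i + h_i·m_(i+1) = 6(Δ_i − Δ_(i-1)) read
  1·m_0 + 4·m_1 + 1·m_2 = 6(Δ_1 - Δ_0) = -30
  1·m_1 + 4·m_2 + 1·m_3 = 6(Δ_2 - Δ_1) = -66
Natural end conditions: m_0 = m_3 = 0.
Forward elimination and back-substitution give m_0 = 0, m_1 = -18/5, m_2 = -78/5, m_3 = 0.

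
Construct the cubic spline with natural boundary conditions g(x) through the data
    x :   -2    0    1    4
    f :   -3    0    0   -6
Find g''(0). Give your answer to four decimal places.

-1.2766

Put m_i = g'' at the i-th knot. Here h = (2, 1, 3) and Δ = (3/2, 0, -2), so the interior equations h_(i-1)·m_(i-1) + 2(h_(i-1)+h_i)·m_i + h_i·m_(i+1) = 6(Δ_i − Δ_(i-1)) read
  2·m_0 + 6·m_1 + 1·m_2 = 6(Δ_1 - Δ_0) = -9
  1·m_1 + 8·m_2 + 3·m_3 = 6(Δ_2 - Δ_1) = -12
Natural end conditions: m_0 = m_3 = 0.
Forward elimination and back-substitution give m_0 = 0, m_1 = -60/47, m_2 = -63/47, m_3 = 0.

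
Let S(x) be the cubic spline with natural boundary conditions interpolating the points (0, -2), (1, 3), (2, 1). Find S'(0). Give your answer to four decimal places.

6.7500

Let M_i = S''(x_i). Step sizes h_i = 1, 1; slopes of the chords Δ_i = (y_(i+1) - y_i)/h_i = 5, -2.
  1·M_0 + 4·M_1 + 1·M_2 = 6(Δ_1 - Δ_0) = -42
Natural end conditions: M_0 = M_2 = 0.
Solving: M_0 = 0, M_1 = -21/2, M_2 = 0.
On [0, 1], S'(x) = b_0 + 2c_0·x + 3d_0·x² with b_0 = Δ_0 - h_0(2M_0 + M_1)/6 = 27/4, c_0 = M_0/2 = 0, d_0 = (M_1 - M_0)/(6h_0) = -7/4. So S'(0) = 27/4.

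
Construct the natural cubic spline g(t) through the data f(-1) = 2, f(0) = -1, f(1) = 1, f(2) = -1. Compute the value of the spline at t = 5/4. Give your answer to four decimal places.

With M_i denoting the second derivative at x_i, h_i = 1, 1, 1, and Δ_i = (y_(i+1) − y_i)/h_i = -3, 2, -2:
  1·M_0 + 4·M_1 + 1·M_2 = 6(Δ_1 - Δ_0) = 30
  1·M_1 + 4·M_2 + 1·M_3 = 6(Δ_2 - Δ_1) = -24
Natural end conditions: M_0 = M_3 = 0.
Forward elimination and back-substitution give M_0 = 0, M_1 = 48/5, M_2 = -42/5, M_3 = 0.
On [1, 2], g(t) = 1 + 4/5·(t - 1) - 21/5·(t - 1)² + 7/5·(t - 1)³.
With (t - 1) = 1/4: g(5/4) = 307/320.

0.9594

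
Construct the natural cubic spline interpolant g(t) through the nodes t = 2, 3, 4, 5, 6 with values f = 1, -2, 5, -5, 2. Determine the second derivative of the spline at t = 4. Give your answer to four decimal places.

Write M_i for g''(x_i). With h_i = 1, 1, 1, 1 and divided differences Δ_i = -3, 7, -10, 7, the continuity of g' gives the tridiagonal system
  1·M_0 + 4·M_1 + 1·M_2 = 6(Δ_1 - Δ_0) = 60
  1·M_1 + 4·M_2 + 1·M_3 = 6(Δ_2 - Δ_1) = -102
  1·M_2 + 4·M_3 + 1·M_4 = 6(Δ_3 - Δ_2) = 102
Natural end conditions: M_0 = M_4 = 0.
Solving the tridiagonal system: M_0 = 0, M_1 = 705/28, M_2 = -285/7, M_3 = 999/28, M_4 = 0.

-40.7143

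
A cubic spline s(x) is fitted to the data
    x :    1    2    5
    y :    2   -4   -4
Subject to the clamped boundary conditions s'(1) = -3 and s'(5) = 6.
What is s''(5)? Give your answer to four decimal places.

Write M_i for s''(x_i). With h_i = 1, 3 and divided differences Δ_i = -6, 0, the continuity of s' gives the tridiagonal system
  1·M_0 + 8·M_1 + 3·M_2 = 6(Δ_1 - Δ_0) = 36
Clamped end conditions give two more equations: 2h_0·M_0 + h_0·M_1 = 6(Δ_0 - s'(1)) = -18 and h_1·M_1 + 2h_1·M_2 = 6(s'(5) - Δ_1) = 36.
Solving: M_0 = -45/4, M_1 = 9/2, M_2 = 15/4.

3.7500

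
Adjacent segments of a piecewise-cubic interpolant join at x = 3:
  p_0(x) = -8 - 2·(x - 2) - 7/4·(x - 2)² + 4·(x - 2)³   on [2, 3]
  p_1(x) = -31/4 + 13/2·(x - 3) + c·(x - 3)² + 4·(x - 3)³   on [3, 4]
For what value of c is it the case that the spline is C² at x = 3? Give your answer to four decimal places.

p_0''(x) = -7/2 + 24·(x - 2), so p_0''(3) = 41/2. On the right, p_1''(3) = 2c, so c = 41/4.

10.2500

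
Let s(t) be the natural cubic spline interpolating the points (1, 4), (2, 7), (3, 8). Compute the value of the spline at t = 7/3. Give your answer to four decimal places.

7.5185

Write M_i for s''(x_i). With h_i = 1, 1 and divided differences Δ_i = 3, 1, the continuity of s' gives the tridiagonal system
  1·M_0 + 4·M_1 + 1·M_2 = 6(Δ_1 - Δ_0) = -12
Natural end conditions: M_0 = M_2 = 0.
Solving the tridiagonal system: M_0 = 0, M_1 = -3, M_2 = 0.
On [2, 3], s(t) = 7 + 2·(t - 2) - 3/2·(t - 2)² + 1/2·(t - 2)³.
With (t - 2) = 1/3: s(7/3) = 203/27.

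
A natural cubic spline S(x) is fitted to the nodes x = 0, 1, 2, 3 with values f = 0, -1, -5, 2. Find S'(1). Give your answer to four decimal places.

Write m_i for S''(x_i). With h_i = 1, 1, 1 and divided differences Δ_i = -1, -4, 7, the continuity of S' gives the tridiagonal system
  1·m_0 + 4·m_1 + 1·m_2 = 6(Δ_1 - Δ_0) = -18
  1·m_1 + 4·m_2 + 1·m_3 = 6(Δ_2 - Δ_1) = 66
Natural end conditions: m_0 = m_3 = 0.
Hence m_0 = 0, m_1 = -46/5, m_2 = 94/5, m_3 = 0.
On [1, 2], S'(x) = b_1 + 2c_1·(x - 1) + 3d_1·(x - 1)² with b_1 = Δ_1 - h_1(2m_1 + m_2)/6 = -61/15, c_1 = m_1/2 = -23/5, d_1 = (m_2 - m_1)/(6h_1) = 14/3. So S'(1) = -61/15.

-4.0667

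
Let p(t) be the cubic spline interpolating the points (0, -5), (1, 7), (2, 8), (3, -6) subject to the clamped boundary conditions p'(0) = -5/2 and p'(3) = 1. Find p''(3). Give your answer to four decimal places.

61.1333

Let σ_i = p''(x_i). Step sizes h_i = 1, 1, 1; slopes of the chords Δ_i = (y_(i+1) - y_i)/h_i = 12, 1, -14.
  1·σ_0 + 4·σ_1 + 1·σ_2 = 6(Δ_1 - Δ_0) = -66
  1·σ_1 + 4·σ_2 + 1·σ_3 = 6(Δ_2 - Δ_1) = -90
Clamped end conditions give two more equations: 2h_0·σ_0 + h_0·σ_1 = 6(Δ_0 - p'(0)) = 87 and h_2·σ_2 + 2h_2·σ_3 = 6(p'(3) - Δ_2) = 90.
Solving the tridiagonal system: σ_0 = 818/15, σ_1 = -331/15, σ_2 = -484/15, σ_3 = 917/15.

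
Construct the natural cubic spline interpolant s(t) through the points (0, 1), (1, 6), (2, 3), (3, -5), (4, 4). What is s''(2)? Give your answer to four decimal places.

-12.4286

Write σ_i for s''(x_i). With h_i = 1, 1, 1, 1 and divided differences Δ_i = 5, -3, -8, 9, the continuity of s' gives the tridiagonal system
  1·σ_0 + 4·σ_1 + 1·σ_2 = 6(Δ_1 - Δ_0) = -48
  1·σ_1 + 4·σ_2 + 1·σ_3 = 6(Δ_2 - Δ_1) = -30
  1·σ_2 + 4·σ_3 + 1·σ_4 = 6(Δ_3 - Δ_2) = 102
Natural end conditions: σ_0 = σ_4 = 0.
Solving the tridiagonal system: σ_0 = 0, σ_1 = -249/28, σ_2 = -87/7, σ_3 = 801/28, σ_4 = 0.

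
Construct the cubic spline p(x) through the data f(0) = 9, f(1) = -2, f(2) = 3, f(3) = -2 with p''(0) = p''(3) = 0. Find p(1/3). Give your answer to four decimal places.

3.8716

Put m_i = p'' at the i-th knot. Here h = (1, 1, 1) and Δ = (-11, 5, -5), so the interior equations h_(i-1)·m_(i-1) + 2(h_(i-1)+h_i)·m_i + h_i·m_(i+1) = 6(Δ_i − Δ_(i-1)) read
  1·m_0 + 4·m_1 + 1·m_2 = 6(Δ_1 - Δ_0) = 96
  1·m_1 + 4·m_2 + 1·m_3 = 6(Δ_2 - Δ_1) = -60
Natural end conditions: m_0 = m_3 = 0.
Solving the tridiagonal system: m_0 = 0, m_1 = 148/5, m_2 = -112/5, m_3 = 0.
On [0, 1], p(x) = 9 - 239/15·x + 0·x² + 74/15·x³.
With x = 1/3: p(1/3) = 1568/405.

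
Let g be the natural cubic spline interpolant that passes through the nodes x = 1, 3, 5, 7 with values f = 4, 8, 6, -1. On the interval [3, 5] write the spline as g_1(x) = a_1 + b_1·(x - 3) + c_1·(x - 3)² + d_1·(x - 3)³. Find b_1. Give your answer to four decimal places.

0.7333

With M_i denoting the second derivative at x_i, h_i = 2, 2, 2, and Δ_i = (y_(i+1) − y_i)/h_i = 2, -1, -7/2:
  2·M_0 + 8·M_1 + 2·M_2 = 6(Δ_1 - Δ_0) = -18
  2·M_1 + 8·M_2 + 2·M_3 = 6(Δ_2 - Δ_1) = -15
Natural end conditions: M_0 = M_3 = 0.
Hence M_0 = 0, M_1 = -19/10, M_2 = -7/5, M_3 = 0.
On [3, 5], with g_1(x) = a_1 + b_1·(x - 3) + c_1·(x - 3)² + d_1·(x - 3)³: c_1 = M_1/2 = -19/20, d_1 = (M_2 - M_1)/(6h_1) = 1/24, b_1 = Δ_1 - h_1(2M_1 + M_2)/6 = 11/15.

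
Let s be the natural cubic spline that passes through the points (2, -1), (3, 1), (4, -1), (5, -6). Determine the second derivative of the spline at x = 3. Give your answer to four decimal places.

Write m_i for s''(x_i). With h_i = 1, 1, 1 and divided differences Δ_i = 2, -2, -5, the continuity of s' gives the tridiagonal system
  1·m_0 + 4·m_1 + 1·m_2 = 6(Δ_1 - Δ_0) = -24
  1·m_1 + 4·m_2 + 1·m_3 = 6(Δ_2 - Δ_1) = -18
Natural end conditions: m_0 = m_3 = 0.
Hence m_0 = 0, m_1 = -26/5, m_2 = -16/5, m_3 = 0.

-5.2000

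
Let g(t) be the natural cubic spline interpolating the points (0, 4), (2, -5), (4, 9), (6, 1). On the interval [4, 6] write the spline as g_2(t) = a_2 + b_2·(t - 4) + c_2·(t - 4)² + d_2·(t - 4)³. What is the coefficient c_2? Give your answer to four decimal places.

Write M_i for g''(x_i). With h_i = 2, 2, 2 and divided differences Δ_i = -9/2, 7, -4, the continuity of g' gives the tridiagonal system
  2·M_0 + 8·M_1 + 2·M_2 = 6(Δ_1 - Δ_0) = 69
  2·M_1 + 8·M_2 + 2·M_3 = 6(Δ_2 - Δ_1) = -66
Natural end conditions: M_0 = M_3 = 0.
Forward elimination and back-substitution give M_0 = 0, M_1 = 57/5, M_2 = -111/10, M_3 = 0.
On [4, 6], with g_2(t) = a_2 + b_2·(t - 4) + c_2·(t - 4)² + d_2·(t - 4)³: c_2 = M_2/2 = -111/20, d_2 = (M_3 - M_2)/(6h_2) = 37/40, b_2 = Δ_2 - h_2(2M_2 + M_3)/6 = 17/5.

-5.5500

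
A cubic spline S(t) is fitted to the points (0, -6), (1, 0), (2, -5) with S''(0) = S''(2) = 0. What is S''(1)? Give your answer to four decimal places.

Write σ_i for S''(x_i). With h_i = 1, 1 and divided differences Δ_i = 6, -5, the continuity of S' gives the tridiagonal system
  1·σ_0 + 4·σ_1 + 1·σ_2 = 6(Δ_1 - Δ_0) = -66
Natural end conditions: σ_0 = σ_2 = 0.
Forward elimination and back-substitution give σ_0 = 0, σ_1 = -33/2, σ_2 = 0.

-16.5000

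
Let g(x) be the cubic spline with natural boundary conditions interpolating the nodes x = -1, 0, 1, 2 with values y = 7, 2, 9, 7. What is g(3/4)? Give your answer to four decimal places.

Write m_i for g''(x_i). With h_i = 1, 1, 1 and divided differences Δ_i = -5, 7, -2, the continuity of g' gives the tridiagonal system
  1·m_0 + 4·m_1 + 1·m_2 = 6(Δ_1 - Δ_0) = 72
  1·m_1 + 4·m_2 + 1·m_3 = 6(Δ_2 - Δ_1) = -54
Natural end conditions: m_0 = m_3 = 0.
Solving: m_0 = 0, m_1 = 114/5, m_2 = -96/5, m_3 = 0.
On [0, 1], g(x) = 2 + 13/5·x + 57/5·x² - 7·x³.
With x = 3/4: g(3/4) = 2371/320.

7.4094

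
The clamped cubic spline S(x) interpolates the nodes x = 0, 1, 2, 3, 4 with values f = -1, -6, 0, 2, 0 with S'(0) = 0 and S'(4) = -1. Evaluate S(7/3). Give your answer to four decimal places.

1.5952

Let m_i = S''(x_i). Step sizes h_i = 1, 1, 1, 1; slopes of the chords Δ_i = (y_(i+1) - y_i)/h_i = -5, 6, 2, -2.
  1·m_0 + 4·m_1 + 1·m_2 = 6(Δ_1 - Δ_0) = 66
  1·m_1 + 4·m_2 + 1·m_3 = 6(Δ_2 - Δ_1) = -24
  1·m_2 + 4·m_3 + 1·m_4 = 6(Δ_3 - Δ_2) = -24
Clamped end conditions give two more equations: 2h_0·m_0 + h_0·m_1 = 6(Δ_0 - S'(0)) = -30 and h_3·m_3 + 2h_3·m_4 = 6(S'(4) - Δ_3) = 6.
Solving the tridiagonal system: m_0 = -395/14, m_1 = 185/7, m_2 = -23/2, m_3 = -31/7, m_4 = 73/14.
On [2, 3], S(x) = 0 + 46/7·(x - 2) - 23/4·(x - 2)² + 33/28·(x - 2)³.
With (x - 2) = 1/3: S(7/3) = 67/42.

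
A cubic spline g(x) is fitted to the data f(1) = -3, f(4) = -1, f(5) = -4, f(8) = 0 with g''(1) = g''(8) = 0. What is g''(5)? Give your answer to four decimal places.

Put M_i = g'' at the i-th knot. Here h = (3, 1, 3) and Δ = (2/3, -3, 4/3), so the interior equations h_(i-1)·M_(i-1) + 2(h_(i-1)+h_i)·M_i + h_i·M_(i+1) = 6(Δ_i − Δ_(i-1)) read
  3·M_0 + 8·M_1 + 1·M_2 = 6(Δ_1 - Δ_0) = -22
  1·M_1 + 8·M_2 + 3·M_3 = 6(Δ_2 - Δ_1) = 26
Natural end conditions: M_0 = M_3 = 0.
Solving: M_0 = 0, M_1 = -202/63, M_2 = 230/63, M_3 = 0.

3.6508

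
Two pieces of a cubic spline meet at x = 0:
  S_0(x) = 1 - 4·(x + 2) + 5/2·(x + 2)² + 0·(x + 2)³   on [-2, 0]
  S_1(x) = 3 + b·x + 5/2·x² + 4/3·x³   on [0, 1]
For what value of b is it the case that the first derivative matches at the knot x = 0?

S_0'(x) = -4 + 5·(x + 2) + 0·(x + 2)², so S_0'(0) = 6. On the right, S_1'(0) = b, so b = 6.

6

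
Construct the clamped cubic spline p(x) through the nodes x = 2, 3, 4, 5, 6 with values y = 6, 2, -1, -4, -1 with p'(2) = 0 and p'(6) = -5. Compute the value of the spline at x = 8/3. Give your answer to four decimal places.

With σ_i denoting the second derivative at x_i, h_i = 1, 1, 1, 1, and Δ_i = (y_(i+1) − y_i)/h_i = -4, -3, -3, 3:
  1·σ_0 + 4·σ_1 + 1·σ_2 = 6(Δ_1 - Δ_0) = 6
  1·σ_1 + 4·σ_2 + 1·σ_3 = 6(Δ_2 - Δ_1) = 0
  1·σ_2 + 4·σ_3 + 1·σ_4 = 6(Δ_3 - Δ_2) = 36
Clamped end conditions give two more equations: 2h_0·σ_0 + h_0·σ_1 = 6(Δ_0 - p'(2)) = -24 and h_3·σ_3 + 2h_3·σ_4 = 6(p'(6) - Δ_3) = -48.
Hence σ_0 = -31/2, σ_1 = 7, σ_2 = -13/2, σ_3 = 19, σ_4 = -67/2.
On [2, 3], p(x) = 6 + 0·(x - 2) - 31/4·(x - 2)² + 15/4·(x - 2)³.
With (x - 2) = 2/3: p(8/3) = 11/3.

3.6667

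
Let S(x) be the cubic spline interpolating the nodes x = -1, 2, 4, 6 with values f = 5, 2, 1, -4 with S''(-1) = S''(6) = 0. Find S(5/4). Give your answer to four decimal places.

Let σ_i = S''(x_i). Step sizes h_i = 3, 2, 2; slopes of the chords Δ_i = (y_(i+1) - y_i)/h_i = -1, -1/2, -5/2.
  3·σ_0 + 10·σ_1 + 2·σ_2 = 6(Δ_1 - Δ_0) = 3
  2·σ_1 + 8·σ_2 + 2·σ_3 = 6(Δ_2 - Δ_1) = -12
Natural end conditions: σ_0 = σ_3 = 0.
Solving the tridiagonal system: σ_0 = 0, σ_1 = 12/19, σ_2 = -63/38, σ_3 = 0.
On [-1, 2], S(x) = 5 - 25/19·(x + 1) + 0·(x + 1)² + 2/57·(x + 1)³.
With (x + 1) = 9/4: S(5/4) = 1483/608.

2.4391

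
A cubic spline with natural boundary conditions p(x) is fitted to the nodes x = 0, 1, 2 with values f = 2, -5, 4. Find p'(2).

Put m_i = p'' at the i-th knot. Here h = (1, 1) and Δ = (-7, 9), so the interior equations h_(i-1)·m_(i-1) + 2(h_(i-1)+h_i)·m_i + h_i·m_(i+1) = 6(Δ_i − Δ_(i-1)) read
  1·m_0 + 4·m_1 + 1·m_2 = 6(Δ_1 - Δ_0) = 96
Natural end conditions: m_0 = m_2 = 0.
Forward elimination and back-substitution give m_0 = 0, m_1 = 24, m_2 = 0.
On [1, 2], p'(x) = b_1 + 2c_1·(x - 1) + 3d_1·(x - 1)² with b_1 = Δ_1 - h_1(2m_1 + m_2)/6 = 1, c_1 = m_1/2 = 12, d_1 = (m_2 - m_1)/(6h_1) = -4. So p'(2) = 13.

13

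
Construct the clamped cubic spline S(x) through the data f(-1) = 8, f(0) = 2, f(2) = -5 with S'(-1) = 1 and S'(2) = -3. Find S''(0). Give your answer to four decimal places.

Put M_i = S'' at the i-th knot. Here h = (1, 2) and Δ = (-6, -7/2), so the interior equations h_(i-1)·M_(i-1) + 2(h_(i-1)+h_i)·M_i + h_i·M_(i+1) = 6(Δ_i − Δ_(i-1)) read
  1·M_0 + 6·M_1 + 2·M_2 = 6(Δ_1 - Δ_0) = 15
Clamped end conditions give two more equations: 2h_0·M_0 + h_0·M_1 = 6(Δ_0 - S'(-1)) = -42 and h_1·M_1 + 2h_1·M_2 = 6(S'(2) - Δ_1) = 3.
Solving: M_0 = -149/6, M_1 = 23/3, M_2 = -37/12.

7.6667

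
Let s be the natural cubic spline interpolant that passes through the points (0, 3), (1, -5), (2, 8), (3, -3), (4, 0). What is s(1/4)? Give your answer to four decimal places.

-0.7787

With M_i denoting the second derivative at x_i, h_i = 1, 1, 1, 1, and Δ_i = (y_(i+1) − y_i)/h_i = -8, 13, -11, 3:
  1·M_0 + 4·M_1 + 1·M_2 = 6(Δ_1 - Δ_0) = 126
  1·M_1 + 4·M_2 + 1·M_3 = 6(Δ_2 - Δ_1) = -144
  1·M_2 + 4·M_3 + 1·M_4 = 6(Δ_3 - Δ_2) = 84
Natural end conditions: M_0 = M_4 = 0.
Hence M_0 = 0, M_1 = 1275/28, M_2 = -393/7, M_3 = 981/28, M_4 = 0.
On [0, 1], s(x) = 3 - 873/56·x + 0·x² + 425/56·x³.
With x = 1/4: s(1/4) = -2791/3584.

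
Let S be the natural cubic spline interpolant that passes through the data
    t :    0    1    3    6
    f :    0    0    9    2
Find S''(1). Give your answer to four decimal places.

Let M_i = S''(x_i). Step sizes h_i = 1, 2, 3; slopes of the chords Δ_i = (y_(i+1) - y_i)/h_i = 0, 9/2, -7/3.
  1·M_0 + 6·M_1 + 2·M_2 = 6(Δ_1 - Δ_0) = 27
  2·M_1 + 10·M_2 + 3·M_3 = 6(Δ_2 - Δ_1) = -41
Natural end conditions: M_0 = M_3 = 0.
Solving the tridiagonal system: M_0 = 0, M_1 = 44/7, M_2 = -75/14, M_3 = 0.

6.2857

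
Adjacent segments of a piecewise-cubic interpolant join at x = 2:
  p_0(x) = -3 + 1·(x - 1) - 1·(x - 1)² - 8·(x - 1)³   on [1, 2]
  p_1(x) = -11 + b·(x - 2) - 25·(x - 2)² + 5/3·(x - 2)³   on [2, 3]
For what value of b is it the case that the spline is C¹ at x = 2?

p_0'(x) = 1 - 2·(x - 1) - 24·(x - 1)², so p_0'(2) = -25. On the right, p_1'(2) = b, so b = -25.

-25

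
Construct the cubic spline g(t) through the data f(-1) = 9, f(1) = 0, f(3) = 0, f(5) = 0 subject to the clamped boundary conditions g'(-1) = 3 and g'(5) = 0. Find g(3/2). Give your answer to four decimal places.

Write σ_i for g''(x_i). With h_i = 2, 2, 2 and divided differences Δ_i = -9/2, 0, 0, the continuity of g' gives the tridiagonal system
  2·σ_0 + 8·σ_1 + 2·σ_2 = 6(Δ_1 - Δ_0) = 27
  2·σ_1 + 8·σ_2 + 2·σ_3 = 6(Δ_2 - Δ_1) = 0
Clamped end conditions give two more equations: 2h_0·σ_0 + h_0·σ_1 = 6(Δ_0 - g'(-1)) = -45 and h_2·σ_2 + 2h_2·σ_3 = 6(g'(5) - Δ_2) = 0.
Hence σ_0 = -151/10, σ_1 = 77/10, σ_2 = -11/5, σ_3 = 11/10.
On [1, 3], g(t) = 0 - 22/5·(t - 1) + 77/20·(t - 1)² - 33/40·(t - 1)³.
With (t - 1) = 1/2: g(3/2) = -429/320.

-1.3406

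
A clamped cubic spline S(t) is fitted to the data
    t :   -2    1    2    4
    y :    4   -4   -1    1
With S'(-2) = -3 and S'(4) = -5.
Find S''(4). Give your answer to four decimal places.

Put M_i = S'' at the i-th knot. Here h = (3, 1, 2) and Δ = (-8/3, 3, 1), so the interior equations h_(i-1)·M_(i-1) + 2(h_(i-1)+h_i)·M_i + h_i·M_(i+1) = 6(Δ_i − Δ_(i-1)) read
  3·M_0 + 8·M_1 + 1·M_2 = 6(Δ_1 - Δ_0) = 34
  1·M_1 + 6·M_2 + 2·M_3 = 6(Δ_2 - Δ_1) = -12
Clamped end conditions give two more equations: 2h_0·M_0 + h_0·M_1 = 6(Δ_0 - S'(-2)) = 2 and h_2·M_2 + 2h_2·M_3 = 6(S'(4) - Δ_2) = -36.
Solving: M_0 = -46/21, M_1 = 106/21, M_2 = 4/21, M_3 = -191/21.

-9.0952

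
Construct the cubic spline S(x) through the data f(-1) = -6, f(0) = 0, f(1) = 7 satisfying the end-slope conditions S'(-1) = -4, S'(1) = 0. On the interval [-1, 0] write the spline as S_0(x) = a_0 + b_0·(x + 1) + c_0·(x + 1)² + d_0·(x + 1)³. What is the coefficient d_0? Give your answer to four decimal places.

With m_i denoting the second derivative at x_i, h_i = 1, 1, and Δ_i = (y_(i+1) − y_i)/h_i = 6, 7:
  1·m_0 + 4·m_1 + 1·m_2 = 6(Δ_1 - Δ_0) = 6
Clamped end conditions give two more equations: 2h_0·m_0 + h_0·m_1 = 6(Δ_0 - S'(-1)) = 60 and h_1·m_1 + 2h_1·m_2 = 6(S'(1) - Δ_1) = -42.
Forward elimination and back-substitution give m_0 = 61/2, m_1 = -1, m_2 = -41/2.
On [-1, 0], with S_0(x) = a_0 + b_0·(x + 1) + c_0·(x + 1)² + d_0·(x + 1)³: c_0 = m_0/2 = 61/4, d_0 = (m_1 - m_0)/(6h_0) = -21/4, b_0 = Δ_0 - h_0(2m_0 + m_1)/6 = -4.

-5.2500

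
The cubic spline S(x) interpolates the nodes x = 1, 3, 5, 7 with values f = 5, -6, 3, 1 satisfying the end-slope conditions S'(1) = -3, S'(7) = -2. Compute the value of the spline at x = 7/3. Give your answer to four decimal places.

-3.3457

With σ_i denoting the second derivative at x_i, h_i = 2, 2, 2, and Δ_i = (y_(i+1) − y_i)/h_i = -11/2, 9/2, -1:
  2·σ_0 + 8·σ_1 + 2·σ_2 = 6(Δ_1 - Δ_0) = 60
  2·σ_1 + 8·σ_2 + 2·σ_3 = 6(Δ_2 - Δ_1) = -33
Clamped end conditions give two more equations: 2h_0·σ_0 + h_0·σ_1 = 6(Δ_0 - S'(1)) = -15 and h_2·σ_2 + 2h_2·σ_3 = 6(S'(7) - Δ_2) = -6.
Hence σ_0 = -29/3, σ_1 = 71/6, σ_2 = -23/3, σ_3 = 7/3.
On [1, 3], S(x) = 5 - 3·(x - 1) - 29/6·(x - 1)² + 43/24·(x - 1)³.
With (x - 1) = 4/3: S(7/3) = -271/81.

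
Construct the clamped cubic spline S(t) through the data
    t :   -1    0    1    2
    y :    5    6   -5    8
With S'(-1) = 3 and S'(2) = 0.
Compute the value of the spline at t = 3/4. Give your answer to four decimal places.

With M_i denoting the second derivative at x_i, h_i = 1, 1, 1, and Δ_i = (y_(i+1) − y_i)/h_i = 1, -11, 13:
  1·M_0 + 4·M_1 + 1·M_2 = 6(Δ_1 - Δ_0) = -72
  1·M_1 + 4·M_2 + 1·M_3 = 6(Δ_2 - Δ_1) = 144
Clamped end conditions give two more equations: 2h_0·M_0 + h_0·M_1 = 6(Δ_0 - S'(-1)) = -12 and h_2·M_2 + 2h_2·M_3 = 6(S'(2) - Δ_2) = -78.
Forward elimination and back-substitution give M_0 = 62/5, M_1 = -184/5, M_2 = 314/5, M_3 = -352/5.
On [0, 1], S(t) = 6 - 46/5·t - 92/5·t² + 83/5·t³.
With t = 3/4: S(3/4) = -1359/320.

-4.2469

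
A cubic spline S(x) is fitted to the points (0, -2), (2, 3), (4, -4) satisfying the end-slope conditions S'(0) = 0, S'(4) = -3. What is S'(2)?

0

Put σ_i = S'' at the i-th knot. Here h = (2, 2) and Δ = (5/2, -7/2), so the interior equations h_(i-1)·σ_(i-1) + 2(h_(i-1)+h_i)·σ_i + h_i·σ_(i+1) = 6(Δ_i − Δ_(i-1)) read
  2·σ_0 + 8·σ_1 + 2·σ_2 = 6(Δ_1 - Δ_0) = -36
Clamped end conditions give two more equations: 2h_0·σ_0 + h_0·σ_1 = 6(Δ_0 - S'(0)) = 15 and h_1·σ_1 + 2h_1·σ_2 = 6(S'(4) - Δ_1) = 3.
Hence σ_0 = 15/2, σ_1 = -15/2, σ_2 = 9/2.
On [2, 4], S'(x) = b_1 + 2c_1·(x - 2) + 3d_1·(x - 2)² with b_1 = Δ_1 - h_1(2σ_1 + σ_2)/6 = 0, c_1 = σ_1/2 = -15/4, d_1 = (σ_2 - σ_1)/(6h_1) = 1. So S'(2) = 0.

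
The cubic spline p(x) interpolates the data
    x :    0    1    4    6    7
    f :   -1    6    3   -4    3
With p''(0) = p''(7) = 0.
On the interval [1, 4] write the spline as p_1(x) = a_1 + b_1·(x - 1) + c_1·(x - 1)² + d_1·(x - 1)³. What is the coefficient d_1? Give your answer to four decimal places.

With M_i denoting the second derivative at x_i, h_i = 1, 3, 2, 1, and Δ_i = (y_(i+1) − y_i)/h_i = 7, -1, -7/2, 7:
  1·M_0 + 8·M_1 + 3·M_2 = 6(Δ_1 - Δ_0) = -48
  3·M_1 + 10·M_2 + 2·M_3 = 6(Δ_2 - Δ_1) = -15
  2·M_2 + 6·M_3 + 1·M_4 = 6(Δ_3 - Δ_2) = 63
Natural end conditions: M_0 = M_4 = 0.
Solving the tridiagonal system: M_0 = 0, M_1 = -1020/197, M_2 = -432/197, M_3 = 4425/394, M_4 = 0.
On [1, 4], with p_1(x) = a_1 + b_1·(x - 1) + c_1·(x - 1)² + d_1·(x - 1)³: c_1 = M_1/2 = -510/197, d_1 = (M_2 - M_1)/(6h_1) = 98/591, b_1 = Δ_1 - h_1(2M_1 + M_2)/6 = 1039/197.

0.1658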